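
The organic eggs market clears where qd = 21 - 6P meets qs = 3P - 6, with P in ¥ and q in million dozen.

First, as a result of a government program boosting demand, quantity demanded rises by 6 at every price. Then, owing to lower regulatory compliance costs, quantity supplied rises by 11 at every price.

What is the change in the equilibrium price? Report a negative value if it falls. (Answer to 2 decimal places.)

Before the shock: 21 - 6P = 3P - 6 ⇒ 27 = 9P ⇒ P = 3, q = 3.
After the shift, demand is qd = 27 - 6P and supply is qs = 3P + 5.
New equilibrium: 27 - 6P = 3P + 5 ⇒ 22 = 9P ⇒ P = 22/9 ≈ 2.4444, q = 37/3 ≈ 12.3333.
ΔP = 2.4444 − 3 = -0.56.

-0.56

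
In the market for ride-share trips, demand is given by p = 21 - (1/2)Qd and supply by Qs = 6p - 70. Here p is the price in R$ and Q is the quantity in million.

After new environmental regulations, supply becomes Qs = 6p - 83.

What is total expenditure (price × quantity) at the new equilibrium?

167.96875

Solve the original market: 42 - 2p = 6p - 70, hence p = 14 and Q = 14.
The new curves are Qd = 42 - 2p (demand) and Qs = 6p - 83 (supply).
Clearing the new market: 42 - 2p = 6p - 83, so p = 15.625 and Q = 10.75.
New expenditure = 15.625 × 10.75 = 167.96875.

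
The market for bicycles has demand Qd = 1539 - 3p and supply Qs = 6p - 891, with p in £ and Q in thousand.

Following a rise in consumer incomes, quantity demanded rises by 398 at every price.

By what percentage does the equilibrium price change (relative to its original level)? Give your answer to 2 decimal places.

+16.38

Before the shock: 1539 - 3p = 6p - 891 ⇒ 2430 = 9p ⇒ p = 270, Q = 729.
With the change applied: demand Qd = 1937 - 3p, supply Qs = 6p - 891.
New equilibrium: 1937 - 3p = 6p - 891 ⇒ 2828 = 9p ⇒ p = 2828/9 ≈ 314.2222, Q = 2983/3 ≈ 994.3333.
%Δp = (314.2222 − 270) / 270 × 100 = +16.38%.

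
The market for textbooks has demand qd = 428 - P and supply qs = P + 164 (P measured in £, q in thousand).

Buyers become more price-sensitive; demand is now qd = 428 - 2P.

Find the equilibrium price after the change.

Solve the original market: 428 - P = P + 164, hence P = 132 and q = 296.
With the change applied: demand qd = 428 - 2P, supply qs = P + 164.
New equilibrium: 428 - 2P = P + 164 ⇒ 264 = 3P ⇒ P = 88, q = 252.

88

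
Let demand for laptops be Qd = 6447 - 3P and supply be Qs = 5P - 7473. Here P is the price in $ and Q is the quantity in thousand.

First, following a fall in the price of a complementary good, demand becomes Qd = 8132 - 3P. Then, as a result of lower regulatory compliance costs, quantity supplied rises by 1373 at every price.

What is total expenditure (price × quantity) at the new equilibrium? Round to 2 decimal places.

Before the shock: 6447 - 3P = 5P - 7473 ⇒ 13920 = 8P ⇒ P = 1740, Q = 1227.
The new curves are Qd = 8132 - 3P (demand) and Qs = 5P - 6100 (supply).
New equilibrium: 8132 - 3P = 5P - 6100 ⇒ 14232 = 8P ⇒ P = 1779, Q = 2795.
New expenditure = 1779 × 2795 = 4972305.00.

4972305.00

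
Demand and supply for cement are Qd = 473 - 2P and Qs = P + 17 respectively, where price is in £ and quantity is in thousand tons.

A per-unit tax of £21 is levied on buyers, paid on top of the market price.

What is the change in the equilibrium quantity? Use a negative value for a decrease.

-14

Original equilibrium: 473 - 2P = P + 17 gives 456 = 3P, so P = 152 and Q = 169.
Since buyers pay the price plus the tax, the effective demand curve becomes Qd = 431 - 2P.
Equate the new curves: 431 - 2P = P + 17, giving 414 = 3P, P = 138, Q = 155.
ΔQ = 155 − 169 = -14.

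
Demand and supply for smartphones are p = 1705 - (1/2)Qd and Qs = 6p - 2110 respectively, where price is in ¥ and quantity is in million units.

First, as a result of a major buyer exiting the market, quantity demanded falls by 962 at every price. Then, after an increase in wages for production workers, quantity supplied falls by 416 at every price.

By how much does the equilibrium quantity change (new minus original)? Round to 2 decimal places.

Solve the original market: 3410 - 2p = 6p - 2110, hence p = 690 and Q = 2030.
The new curves are Qd = 2448 - 2p (demand) and Qs = 6p - 2526 (supply).
New equilibrium: 2448 - 2p = 6p - 2526 ⇒ 4974 = 8p ⇒ p = 621.75, Q = 1204.5.
ΔQ = 1204.5 − 2030 = -825.50.

-825.50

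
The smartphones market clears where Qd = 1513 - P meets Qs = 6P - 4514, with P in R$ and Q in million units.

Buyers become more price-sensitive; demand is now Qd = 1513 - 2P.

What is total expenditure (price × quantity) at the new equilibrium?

4708.59375

Initially, 1513 - P = 6P - 4514, so 6027 = 7P and P = 861, Q = 652.
After the shift, demand is Qd = 1513 - 2P and supply is Qs = 6P - 4514.
Clearing the new market: 1513 - 2P = 6P - 4514, so P = 753.375 and Q = 6.25.
New expenditure = 753.375 × 6.25 = 4708.59375.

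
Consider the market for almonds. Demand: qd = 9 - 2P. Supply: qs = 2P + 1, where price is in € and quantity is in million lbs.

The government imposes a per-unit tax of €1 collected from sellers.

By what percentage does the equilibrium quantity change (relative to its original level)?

-20

Original equilibrium: 9 - 2P = 2P + 1 gives 8 = 4P, so P = 2 and q = 5.
Since sellers keep the price net of the tax, the effective supply curve becomes qs = 2P - 1.
Clearing the new market: 9 - 2P = 2P - 1, so P = 2.5 and q = 4.
%Δq = (4 − 5) / 5 × 100 = -20%.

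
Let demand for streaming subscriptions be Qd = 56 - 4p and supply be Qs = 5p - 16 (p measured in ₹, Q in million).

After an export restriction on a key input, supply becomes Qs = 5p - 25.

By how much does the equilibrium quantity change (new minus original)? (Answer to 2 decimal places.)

Before the shock: 56 - 4p = 5p - 16 ⇒ 72 = 9p ⇒ p = 8, Q = 24.
After the shift, demand is Qd = 56 - 4p and supply is Qs = 5p - 25.
New equilibrium: 56 - 4p = 5p - 25 ⇒ 81 = 9p ⇒ p = 9, Q = 20.
ΔQ = 20 − 24 = -4.00.

-4.00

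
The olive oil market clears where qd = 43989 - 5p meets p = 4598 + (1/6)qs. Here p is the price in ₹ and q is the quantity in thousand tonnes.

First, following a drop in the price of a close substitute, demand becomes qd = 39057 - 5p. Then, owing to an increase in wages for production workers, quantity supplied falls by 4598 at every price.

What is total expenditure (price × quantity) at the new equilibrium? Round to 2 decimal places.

43223893.52

Before the shock: 43989 - 5p = 6p - 27588 ⇒ 71577 = 11p ⇒ p = 6507, q = 11454.
The new curves are qd = 39057 - 5p (demand) and qs = 6p - 32186 (supply).
Clearing the new market: 39057 - 5p = 6p - 32186, so p = 71243/11 ≈ 6476.6364 and q = 73412/11 ≈ 6673.8182.
New expenditure = 6476.6364 × 6673.8182 = 43223893.52.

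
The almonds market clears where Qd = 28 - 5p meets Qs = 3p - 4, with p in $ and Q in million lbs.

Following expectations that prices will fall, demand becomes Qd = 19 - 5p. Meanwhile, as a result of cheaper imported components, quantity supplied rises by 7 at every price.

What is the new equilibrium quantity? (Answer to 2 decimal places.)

9.00

Solve the original market: 28 - 5p = 3p - 4, hence p = 4 and Q = 8.
The new curves are Qd = 19 - 5p (demand) and Qs = 3p + 3 (supply).
New equilibrium: 19 - 5p = 3p + 3 ⇒ 16 = 8p ⇒ p = 2, Q = 9.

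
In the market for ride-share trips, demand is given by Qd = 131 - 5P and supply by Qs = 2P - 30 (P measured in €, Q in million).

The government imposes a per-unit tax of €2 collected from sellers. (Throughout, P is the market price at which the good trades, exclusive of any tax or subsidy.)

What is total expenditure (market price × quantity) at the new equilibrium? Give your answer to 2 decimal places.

Solve the original market: 131 - 5P = 2P - 30, hence P = 23 and Q = 16.
Since sellers keep the price net of the tax, the effective supply curve becomes Qs = 2P - 34.
New equilibrium: 131 - 5P = 2P - 34 ⇒ 165 = 7P ⇒ P = 165/7 ≈ 23.5714, Q = 92/7 ≈ 13.1429.
New expenditure = 23.5714 × 13.1429 = 309.80.

309.80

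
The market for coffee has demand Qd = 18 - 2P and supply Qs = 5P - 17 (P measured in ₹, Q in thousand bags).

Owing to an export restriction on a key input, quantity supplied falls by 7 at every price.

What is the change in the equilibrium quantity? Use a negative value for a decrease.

Original equilibrium: 18 - 2P = 5P - 17 gives 35 = 7P, so P = 5 and Q = 8.
After the shift, demand is Qd = 18 - 2P and supply is Qs = 5P - 24.
Clearing the new market: 18 - 2P = 5P - 24, so P = 6 and Q = 6.
ΔQ = 6 − 8 = -2.

-2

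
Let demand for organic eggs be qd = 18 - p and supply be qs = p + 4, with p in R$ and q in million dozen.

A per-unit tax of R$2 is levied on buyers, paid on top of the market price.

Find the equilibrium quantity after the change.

Initially, 18 - p = p + 4, so 14 = 2p and p = 7, q = 11.
Since buyers pay the price plus the tax, the effective demand curve becomes qd = 16 - p.
Setting them equal: 16 - p = p + 4 → 12 = 2p, so p = 6 and q = 10.

10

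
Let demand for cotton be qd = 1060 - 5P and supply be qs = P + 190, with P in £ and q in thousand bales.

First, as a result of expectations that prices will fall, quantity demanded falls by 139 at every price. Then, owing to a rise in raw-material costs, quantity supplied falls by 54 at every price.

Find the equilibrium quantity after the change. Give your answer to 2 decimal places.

Initially, 1060 - 5P = P + 190, so 870 = 6P and P = 145, q = 335.
The shock moves the curves to qd = 921 - 5P and qs = P + 136.
Clearing the new market: 921 - 5P = P + 136, so P = 785/6 ≈ 130.8333 and q = 1601/6 ≈ 266.8333.

266.83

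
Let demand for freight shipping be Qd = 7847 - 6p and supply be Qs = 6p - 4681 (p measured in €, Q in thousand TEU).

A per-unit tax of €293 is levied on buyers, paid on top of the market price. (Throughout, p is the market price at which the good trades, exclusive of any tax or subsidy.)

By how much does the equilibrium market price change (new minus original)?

Initially, 7847 - 6p = 6p - 4681, so 12528 = 12p and p = 1044, Q = 1583.
Since buyers pay the price plus the tax, the effective demand curve becomes Qd = 6089 - 6p.
New equilibrium: 6089 - 6p = 6p - 4681 ⇒ 10770 = 12p ⇒ p = 897.5, Q = 704.
Δp = 897.5 − 1044 = -146.5.

-146.5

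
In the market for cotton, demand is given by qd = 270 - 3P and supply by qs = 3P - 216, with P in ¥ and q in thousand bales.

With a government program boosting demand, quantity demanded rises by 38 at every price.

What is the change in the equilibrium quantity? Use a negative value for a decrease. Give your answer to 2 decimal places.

Solve the original market: 270 - 3P = 3P - 216, hence P = 81 and q = 27.
With the change applied: demand qd = 308 - 3P, supply qs = 3P - 216.
Equate the new curves: 308 - 3P = 3P - 216, giving 524 = 6P, P = 262/3 ≈ 87.3333, q = 46.
Δq = 46 − 27 = +19.00.

+19.00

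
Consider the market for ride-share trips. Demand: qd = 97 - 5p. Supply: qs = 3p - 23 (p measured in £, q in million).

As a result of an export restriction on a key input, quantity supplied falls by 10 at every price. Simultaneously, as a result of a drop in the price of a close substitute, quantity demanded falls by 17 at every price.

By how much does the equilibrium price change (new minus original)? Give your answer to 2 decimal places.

-0.88

Initially, 97 - 5p = 3p - 23, so 120 = 8p and p = 15, q = 22.
After the shift, demand is qd = 80 - 5p and supply is qs = 3p - 33.
Equate the new curves: 80 - 5p = 3p - 33, giving 113 = 8p, p = 14.125, q = 9.375.
Δp = 14.125 − 15 = -0.88.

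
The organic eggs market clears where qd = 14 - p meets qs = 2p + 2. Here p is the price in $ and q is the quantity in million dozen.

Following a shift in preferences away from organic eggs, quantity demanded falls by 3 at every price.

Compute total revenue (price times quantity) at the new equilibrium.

Initially, 14 - p = 2p + 2, so 12 = 3p and p = 4, q = 10.
After the shift, demand is qd = 11 - p and supply is qs = 2p + 2.
Clearing the new market: 11 - p = 2p + 2, so p = 3 and q = 8.
New expenditure = 3 × 8 = 24.

24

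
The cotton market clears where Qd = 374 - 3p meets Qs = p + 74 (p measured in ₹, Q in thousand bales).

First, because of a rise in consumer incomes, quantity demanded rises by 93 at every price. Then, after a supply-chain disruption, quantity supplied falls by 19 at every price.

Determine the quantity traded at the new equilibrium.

Before the shock: 374 - 3p = p + 74 ⇒ 300 = 4p ⇒ p = 75, Q = 149.
With the change applied: demand Qd = 467 - 3p, supply Qs = p + 55.
Setting them equal: 467 - 3p = p + 55 → 412 = 4p, so p = 103 and Q = 158.

158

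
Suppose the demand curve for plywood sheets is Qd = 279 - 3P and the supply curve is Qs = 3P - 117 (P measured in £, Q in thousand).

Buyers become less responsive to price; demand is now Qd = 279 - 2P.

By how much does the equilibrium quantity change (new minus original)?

+39.6

Solve the original market: 279 - 3P = 3P - 117, hence P = 66 and Q = 81.
After the shift, demand is Qd = 279 - 2P and supply is Qs = 3P - 117.
Equate the new curves: 279 - 2P = 3P - 117, giving 396 = 5P, P = 79.2, Q = 120.6.
ΔQ = 120.6 − 81 = +39.6.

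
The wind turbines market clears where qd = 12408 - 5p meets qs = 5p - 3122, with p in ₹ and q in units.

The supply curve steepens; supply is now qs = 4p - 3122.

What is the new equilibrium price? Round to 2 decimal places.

1725.56

Initially, 12408 - 5p = 5p - 3122, so 15530 = 10p and p = 1553, q = 4643.
With the change applied: demand qd = 12408 - 5p, supply qs = 4p - 3122.
Clearing the new market: 12408 - 5p = 4p - 3122, so p = 15530/9 ≈ 1725.5556 and q = 34022/9 ≈ 3780.2222.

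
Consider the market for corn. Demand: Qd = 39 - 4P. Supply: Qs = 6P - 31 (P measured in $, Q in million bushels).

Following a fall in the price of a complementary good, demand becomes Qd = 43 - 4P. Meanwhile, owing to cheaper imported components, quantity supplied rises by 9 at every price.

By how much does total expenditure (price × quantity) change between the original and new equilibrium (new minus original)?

Before the shock: 39 - 4P = 6P - 31 ⇒ 70 = 10P ⇒ P = 7, Q = 11.
With the change applied: demand Qd = 43 - 4P, supply Qs = 6P - 22.
Clearing the new market: 43 - 4P = 6P - 22, so P = 6.5 and Q = 17.
Expenditure moves from 7×11 = 77 to 6.5×17 = 110.5; change = +33.5.

+33.5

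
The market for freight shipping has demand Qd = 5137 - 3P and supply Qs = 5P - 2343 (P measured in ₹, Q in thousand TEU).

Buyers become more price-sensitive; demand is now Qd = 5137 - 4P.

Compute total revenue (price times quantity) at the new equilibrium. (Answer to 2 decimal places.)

Initially, 5137 - 3P = 5P - 2343, so 7480 = 8P and P = 935, Q = 2332.
After the shift, demand is Qd = 5137 - 4P and supply is Qs = 5P - 2343.
New equilibrium: 5137 - 4P = 5P - 2343 ⇒ 7480 = 9P ⇒ P = 7480/9 ≈ 831.1111, Q = 16313/9 ≈ 1812.5556.
New expenditure = 831.1111 × 1812.5556 = 1506435.06.

1506435.06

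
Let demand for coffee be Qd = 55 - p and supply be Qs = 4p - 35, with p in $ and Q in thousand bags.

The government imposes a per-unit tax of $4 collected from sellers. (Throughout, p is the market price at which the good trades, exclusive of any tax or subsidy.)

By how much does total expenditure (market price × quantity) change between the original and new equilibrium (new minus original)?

Before the shock: 55 - p = 4p - 35 ⇒ 90 = 5p ⇒ p = 18, Q = 37.
Since sellers keep the price net of the tax, the effective supply curve becomes Qs = 4p - 51.
Equate the new curves: 55 - p = 4p - 51, giving 106 = 5p, p = 21.2, Q = 33.8.
Expenditure moves from 18×37 = 666 to 21.2×33.8 = 716.56; change = +50.56.

+50.56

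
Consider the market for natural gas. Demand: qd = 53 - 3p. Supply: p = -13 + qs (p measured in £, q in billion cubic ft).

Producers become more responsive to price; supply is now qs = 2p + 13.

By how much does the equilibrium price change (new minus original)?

Before the shock: 53 - 3p = p + 13 ⇒ 40 = 4p ⇒ p = 10, q = 23.
The shock moves the curves to qd = 53 - 3p and qs = 2p + 13.
Equate the new curves: 53 - 3p = 2p + 13, giving 40 = 5p, p = 8, q = 29.
Δp = 8 − 10 = -2.

-2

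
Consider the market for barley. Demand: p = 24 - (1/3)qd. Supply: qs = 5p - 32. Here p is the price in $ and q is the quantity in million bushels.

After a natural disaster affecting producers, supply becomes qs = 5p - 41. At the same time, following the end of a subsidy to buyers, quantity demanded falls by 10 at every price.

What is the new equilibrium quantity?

23.375

Original equilibrium: 72 - 3p = 5p - 32 gives 104 = 8p, so p = 13 and q = 33.
The shock moves the curves to qd = 62 - 3p and qs = 5p - 41.
Clearing the new market: 62 - 3p = 5p - 41, so p = 12.875 and q = 23.375.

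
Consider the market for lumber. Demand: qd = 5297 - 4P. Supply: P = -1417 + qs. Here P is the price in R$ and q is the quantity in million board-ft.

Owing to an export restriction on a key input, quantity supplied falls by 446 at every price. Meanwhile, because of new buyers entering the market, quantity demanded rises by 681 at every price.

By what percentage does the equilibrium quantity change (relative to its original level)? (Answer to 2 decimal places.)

-10.06

Initially, 5297 - 4P = P + 1417, so 3880 = 5P and P = 776, q = 2193.
The shock moves the curves to qd = 5978 - 4P and qs = P + 971.
Clearing the new market: 5978 - 4P = P + 971, so P = 1001.4 and q = 1972.4.
%Δq = (1972.4 − 2193) / 2193 × 100 = -10.06%.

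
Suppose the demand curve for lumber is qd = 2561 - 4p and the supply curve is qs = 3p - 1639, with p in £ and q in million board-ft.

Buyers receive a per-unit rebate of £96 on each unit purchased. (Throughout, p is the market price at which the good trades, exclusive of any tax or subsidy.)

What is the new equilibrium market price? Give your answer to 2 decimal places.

654.86

Initially, 2561 - 4p = 3p - 1639, so 4200 = 7p and p = 600, q = 161.
Since buyers' out-of-pocket price is the market price minus the rebate, the effective demand curve becomes qd = 2945 - 4p.
Equate the new curves: 2945 - 4p = 3p - 1639, giving 4584 = 7p, p = 4584/7 ≈ 654.8571, q = 2279/7 ≈ 325.5714.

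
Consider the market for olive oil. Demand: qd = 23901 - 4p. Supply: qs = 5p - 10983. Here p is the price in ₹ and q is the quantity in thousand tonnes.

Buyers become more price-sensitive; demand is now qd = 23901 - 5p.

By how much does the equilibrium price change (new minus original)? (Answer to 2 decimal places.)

Initially, 23901 - 4p = 5p - 10983, so 34884 = 9p and p = 3876, q = 8397.
The new curves are qd = 23901 - 5p (demand) and qs = 5p - 10983 (supply).
Equate the new curves: 23901 - 5p = 5p - 10983, giving 34884 = 10p, p = 3488.4, q = 6459.
Δp = 3488.4 − 3876 = -387.60.

-387.60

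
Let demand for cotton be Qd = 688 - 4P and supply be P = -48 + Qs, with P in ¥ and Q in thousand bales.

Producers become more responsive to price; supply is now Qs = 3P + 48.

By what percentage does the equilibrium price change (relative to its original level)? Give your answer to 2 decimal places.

-28.57

Solve the original market: 688 - 4P = P + 48, hence P = 128 and Q = 176.
With the change applied: demand Qd = 688 - 4P, supply Qs = 3P + 48.
Equate the new curves: 688 - 4P = 3P + 48, giving 640 = 7P, P = 640/7 ≈ 91.4286, Q = 2256/7 ≈ 322.2857.
%ΔP = (91.4286 − 128) / 128 × 100 = -28.57%.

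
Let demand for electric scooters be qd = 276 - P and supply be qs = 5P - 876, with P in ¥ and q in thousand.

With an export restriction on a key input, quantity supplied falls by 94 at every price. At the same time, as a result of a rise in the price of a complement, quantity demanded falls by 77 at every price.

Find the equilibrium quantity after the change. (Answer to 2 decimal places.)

Original equilibrium: 276 - P = 5P - 876 gives 1152 = 6P, so P = 192 and q = 84.
With the change applied: demand qd = 199 - P, supply qs = 5P - 970.
Setting them equal: 199 - P = 5P - 970 → 1169 = 6P, so P = 1169/6 ≈ 194.8333 and q = 25/6 ≈ 4.1667.

4.17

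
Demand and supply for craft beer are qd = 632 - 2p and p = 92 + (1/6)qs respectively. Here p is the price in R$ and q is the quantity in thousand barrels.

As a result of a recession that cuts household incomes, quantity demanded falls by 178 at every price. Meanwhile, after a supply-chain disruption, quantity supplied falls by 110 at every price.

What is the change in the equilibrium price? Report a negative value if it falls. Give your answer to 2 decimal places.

Original equilibrium: 632 - 2p = 6p - 552 gives 1184 = 8p, so p = 148 and q = 336.
With the change applied: demand qd = 454 - 2p, supply qs = 6p - 662.
New equilibrium: 454 - 2p = 6p - 662 ⇒ 1116 = 8p ⇒ p = 139.5, q = 175.
Δp = 139.5 − 148 = -8.50.

-8.50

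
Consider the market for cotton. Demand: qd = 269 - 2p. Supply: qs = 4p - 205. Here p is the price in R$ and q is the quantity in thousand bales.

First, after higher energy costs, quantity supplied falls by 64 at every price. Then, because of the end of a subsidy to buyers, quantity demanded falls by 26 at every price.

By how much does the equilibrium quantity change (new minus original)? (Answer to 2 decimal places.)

Original equilibrium: 269 - 2p = 4p - 205 gives 474 = 6p, so p = 79 and q = 111.
The new curves are qd = 243 - 2p (demand) and qs = 4p - 269 (supply).
Setting them equal: 243 - 2p = 4p - 269 → 512 = 6p, so p = 256/3 ≈ 85.3333 and q = 217/3 ≈ 72.3333.
Δq = 72.3333 − 111 = -38.67.

-38.67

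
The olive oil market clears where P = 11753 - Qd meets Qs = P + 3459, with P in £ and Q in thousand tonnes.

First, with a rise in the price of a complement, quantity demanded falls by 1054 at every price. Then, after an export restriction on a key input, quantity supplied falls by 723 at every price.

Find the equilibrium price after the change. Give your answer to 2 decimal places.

Original equilibrium: 11753 - P = P + 3459 gives 8294 = 2P, so P = 4147 and Q = 7606.
After the shift, demand is Qd = 10699 - P and supply is Qs = P + 2736.
New equilibrium: 10699 - P = P + 2736 ⇒ 7963 = 2P ⇒ P = 3981.5, Q = 6717.5.

3981.50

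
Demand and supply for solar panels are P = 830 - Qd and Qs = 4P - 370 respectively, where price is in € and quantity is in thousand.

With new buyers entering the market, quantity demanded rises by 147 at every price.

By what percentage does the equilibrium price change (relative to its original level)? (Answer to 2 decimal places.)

Initially, 830 - P = 4P - 370, so 1200 = 5P and P = 240, Q = 590.
The shock moves the curves to Qd = 977 - P and Qs = 4P - 370.
Setting them equal: 977 - P = 4P - 370 → 1347 = 5P, so P = 269.4 and Q = 707.6.
%ΔP = (269.4 − 240) / 240 × 100 = +12.25%.

+12.25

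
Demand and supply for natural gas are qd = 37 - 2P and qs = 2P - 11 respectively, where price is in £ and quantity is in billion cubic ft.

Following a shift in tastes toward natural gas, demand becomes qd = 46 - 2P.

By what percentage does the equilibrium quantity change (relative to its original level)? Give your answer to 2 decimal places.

Original equilibrium: 37 - 2P = 2P - 11 gives 48 = 4P, so P = 12 and q = 13.
The new curves are qd = 46 - 2P (demand) and qs = 2P - 11 (supply).
Clearing the new market: 46 - 2P = 2P - 11, so P = 14.25 and q = 17.5.
%Δq = (17.5 − 13) / 13 × 100 = +34.62%.

+34.62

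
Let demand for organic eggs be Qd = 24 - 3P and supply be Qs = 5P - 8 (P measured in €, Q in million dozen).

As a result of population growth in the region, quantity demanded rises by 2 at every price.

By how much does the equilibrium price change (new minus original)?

+0.25

Original equilibrium: 24 - 3P = 5P - 8 gives 32 = 8P, so P = 4 and Q = 12.
With the change applied: demand Qd = 26 - 3P, supply Qs = 5P - 8.
New equilibrium: 26 - 3P = 5P - 8 ⇒ 34 = 8P ⇒ P = 4.25, Q = 13.25.
ΔP = 4.25 − 4 = +0.25.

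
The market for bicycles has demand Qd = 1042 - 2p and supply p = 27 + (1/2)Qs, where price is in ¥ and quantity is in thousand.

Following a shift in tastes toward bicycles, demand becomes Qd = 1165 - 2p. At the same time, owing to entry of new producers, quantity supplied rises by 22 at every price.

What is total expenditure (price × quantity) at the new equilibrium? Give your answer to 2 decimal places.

Solve the original market: 1042 - 2p = 2p - 54, hence p = 274 and Q = 494.
The new curves are Qd = 1165 - 2p (demand) and Qs = 2p - 32 (supply).
New equilibrium: 1165 - 2p = 2p - 32 ⇒ 1197 = 4p ⇒ p = 299.25, Q = 566.5.
New expenditure = 299.25 × 566.5 = 169525.13.

169525.13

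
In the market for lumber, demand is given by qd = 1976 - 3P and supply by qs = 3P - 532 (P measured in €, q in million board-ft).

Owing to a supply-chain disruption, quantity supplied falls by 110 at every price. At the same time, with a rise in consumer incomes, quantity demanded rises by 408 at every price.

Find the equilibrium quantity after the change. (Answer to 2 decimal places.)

Original equilibrium: 1976 - 3P = 3P - 532 gives 2508 = 6P, so P = 418 and q = 722.
After the shift, demand is qd = 2384 - 3P and supply is qs = 3P - 642.
Clearing the new market: 2384 - 3P = 3P - 642, so P = 1513/3 ≈ 504.3333 and q = 871.

871.00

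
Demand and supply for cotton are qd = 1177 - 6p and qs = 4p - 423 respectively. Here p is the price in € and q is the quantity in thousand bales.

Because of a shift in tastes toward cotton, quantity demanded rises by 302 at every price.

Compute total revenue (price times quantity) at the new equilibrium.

64249.56

Original equilibrium: 1177 - 6p = 4p - 423 gives 1600 = 10p, so p = 160 and q = 217.
The new curves are qd = 1479 - 6p (demand) and qs = 4p - 423 (supply).
Equate the new curves: 1479 - 6p = 4p - 423, giving 1902 = 10p, p = 190.2, q = 337.8.
New expenditure = 190.2 × 337.8 = 64249.56.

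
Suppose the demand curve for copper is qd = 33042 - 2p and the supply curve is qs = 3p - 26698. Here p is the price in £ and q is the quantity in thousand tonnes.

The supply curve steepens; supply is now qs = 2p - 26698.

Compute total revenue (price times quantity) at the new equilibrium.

Original equilibrium: 33042 - 2p = 3p - 26698 gives 59740 = 5p, so p = 11948 and q = 9146.
With the change applied: demand qd = 33042 - 2p, supply qs = 2p - 26698.
New equilibrium: 33042 - 2p = 2p - 26698 ⇒ 59740 = 4p ⇒ p = 14935, q = 3172.
New expenditure = 14935 × 3172 = 47373820.

47373820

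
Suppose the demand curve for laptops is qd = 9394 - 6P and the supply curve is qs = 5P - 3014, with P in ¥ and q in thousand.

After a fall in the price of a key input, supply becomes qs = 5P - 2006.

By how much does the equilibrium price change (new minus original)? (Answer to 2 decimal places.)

Initially, 9394 - 6P = 5P - 3014, so 12408 = 11P and P = 1128, q = 2626.
The new curves are qd = 9394 - 6P (demand) and qs = 5P - 2006 (supply).
Clearing the new market: 9394 - 6P = 5P - 2006, so P = 11400/11 ≈ 1036.3636 and q = 34934/11 ≈ 3175.8182.
ΔP = 1036.3636 − 1128 = -91.64.

-91.64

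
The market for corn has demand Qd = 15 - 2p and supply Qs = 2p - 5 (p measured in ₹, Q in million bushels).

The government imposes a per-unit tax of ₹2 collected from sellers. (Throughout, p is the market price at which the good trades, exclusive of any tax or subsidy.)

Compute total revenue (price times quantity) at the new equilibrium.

18

Original equilibrium: 15 - 2p = 2p - 5 gives 20 = 4p, so p = 5 and Q = 5.
Since sellers keep the price net of the tax, the effective supply curve becomes Qs = 2p - 9.
Setting them equal: 15 - 2p = 2p - 9 → 24 = 4p, so p = 6 and Q = 3.
New expenditure = 6 × 3 = 18.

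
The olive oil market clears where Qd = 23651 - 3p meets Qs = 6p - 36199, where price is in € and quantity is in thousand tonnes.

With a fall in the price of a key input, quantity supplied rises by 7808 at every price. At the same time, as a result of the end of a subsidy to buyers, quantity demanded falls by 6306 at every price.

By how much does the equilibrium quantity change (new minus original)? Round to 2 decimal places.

-1601.33

Original equilibrium: 23651 - 3p = 6p - 36199 gives 59850 = 9p, so p = 6650 and Q = 3701.
After the shift, demand is Qd = 17345 - 3p and supply is Qs = 6p - 28391.
New equilibrium: 17345 - 3p = 6p - 28391 ⇒ 45736 = 9p ⇒ p = 45736/9 ≈ 5081.7778, Q = 6299/3 ≈ 2099.6667.
ΔQ = 2099.6667 − 3701 = -1601.33.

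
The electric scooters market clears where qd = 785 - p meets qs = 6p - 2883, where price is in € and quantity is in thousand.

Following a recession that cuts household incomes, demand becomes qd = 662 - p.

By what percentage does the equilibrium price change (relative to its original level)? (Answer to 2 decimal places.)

Solve the original market: 785 - p = 6p - 2883, hence p = 524 and q = 261.
The shock moves the curves to qd = 662 - p and qs = 6p - 2883.
Equate the new curves: 662 - p = 6p - 2883, giving 3545 = 7p, p = 3545/7 ≈ 506.4286, q = 1089/7 ≈ 155.5714.
%Δp = (506.4286 − 524) / 524 × 100 = -3.35%.

-3.35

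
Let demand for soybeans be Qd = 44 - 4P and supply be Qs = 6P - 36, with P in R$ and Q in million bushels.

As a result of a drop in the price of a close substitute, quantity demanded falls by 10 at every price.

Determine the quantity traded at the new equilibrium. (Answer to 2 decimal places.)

6.00

Original equilibrium: 44 - 4P = 6P - 36 gives 80 = 10P, so P = 8 and Q = 12.
The new curves are Qd = 34 - 4P (demand) and Qs = 6P - 36 (supply).
New equilibrium: 34 - 4P = 6P - 36 ⇒ 70 = 10P ⇒ P = 7, Q = 6.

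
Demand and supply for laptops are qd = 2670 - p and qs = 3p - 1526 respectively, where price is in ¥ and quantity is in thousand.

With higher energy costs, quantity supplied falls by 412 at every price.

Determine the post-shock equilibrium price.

1152

Initially, 2670 - p = 3p - 1526, so 4196 = 4p and p = 1049, q = 1621.
The new curves are qd = 2670 - p (demand) and qs = 3p - 1938 (supply).
Equate the new curves: 2670 - p = 3p - 1938, giving 4608 = 4p, p = 1152, q = 1518.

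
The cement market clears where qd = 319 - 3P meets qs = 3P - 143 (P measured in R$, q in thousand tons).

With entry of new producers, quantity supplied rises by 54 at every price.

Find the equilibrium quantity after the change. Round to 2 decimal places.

Original equilibrium: 319 - 3P = 3P - 143 gives 462 = 6P, so P = 77 and q = 88.
After the shift, demand is qd = 319 - 3P and supply is qs = 3P - 89.
Equate the new curves: 319 - 3P = 3P - 89, giving 408 = 6P, P = 68, q = 115.

115.00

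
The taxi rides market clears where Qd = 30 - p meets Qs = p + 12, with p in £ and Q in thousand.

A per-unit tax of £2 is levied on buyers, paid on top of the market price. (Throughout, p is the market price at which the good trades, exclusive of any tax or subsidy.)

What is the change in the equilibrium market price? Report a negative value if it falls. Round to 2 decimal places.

-1.00

Initially, 30 - p = p + 12, so 18 = 2p and p = 9, Q = 21.
Since buyers pay the price plus the tax, the effective demand curve becomes Qd = 28 - p.
Clearing the new market: 28 - p = p + 12, so p = 8 and Q = 20.
Δp = 8 − 9 = -1.00.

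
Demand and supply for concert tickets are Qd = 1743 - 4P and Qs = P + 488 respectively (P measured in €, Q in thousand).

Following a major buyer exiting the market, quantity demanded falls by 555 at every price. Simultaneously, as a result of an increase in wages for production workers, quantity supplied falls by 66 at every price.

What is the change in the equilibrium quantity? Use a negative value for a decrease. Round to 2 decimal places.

Initially, 1743 - 4P = P + 488, so 1255 = 5P and P = 251, Q = 739.
After the shift, demand is Qd = 1188 - 4P and supply is Qs = P + 422.
Equate the new curves: 1188 - 4P = P + 422, giving 766 = 5P, P = 153.2, Q = 575.2.
ΔQ = 575.2 − 739 = -163.80.

-163.80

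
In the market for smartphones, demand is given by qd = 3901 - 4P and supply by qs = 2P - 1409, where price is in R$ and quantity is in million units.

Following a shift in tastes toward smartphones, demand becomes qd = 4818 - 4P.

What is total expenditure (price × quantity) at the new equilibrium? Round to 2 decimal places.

691888.89

Solve the original market: 3901 - 4P = 2P - 1409, hence P = 885 and q = 361.
After the shift, demand is qd = 4818 - 4P and supply is qs = 2P - 1409.
Setting them equal: 4818 - 4P = 2P - 1409 → 6227 = 6P, so P = 6227/6 ≈ 1037.8333 and q = 2000/3 ≈ 666.6667.
New expenditure = 1037.8333 × 666.6667 = 691888.89.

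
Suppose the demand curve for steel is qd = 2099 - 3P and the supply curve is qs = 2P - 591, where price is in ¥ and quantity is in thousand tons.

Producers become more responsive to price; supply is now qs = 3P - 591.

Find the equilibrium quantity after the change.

Original equilibrium: 2099 - 3P = 2P - 591 gives 2690 = 5P, so P = 538 and q = 485.
The new curves are qd = 2099 - 3P (demand) and qs = 3P - 591 (supply).
New equilibrium: 2099 - 3P = 3P - 591 ⇒ 2690 = 6P ⇒ P = 1345/3 ≈ 448.3333, q = 754.

754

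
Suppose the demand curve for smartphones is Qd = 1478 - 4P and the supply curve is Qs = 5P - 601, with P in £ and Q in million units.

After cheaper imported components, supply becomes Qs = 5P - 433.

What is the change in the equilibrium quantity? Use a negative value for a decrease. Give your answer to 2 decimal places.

Original equilibrium: 1478 - 4P = 5P - 601 gives 2079 = 9P, so P = 231 and Q = 554.
The new curves are Qd = 1478 - 4P (demand) and Qs = 5P - 433 (supply).
Setting them equal: 1478 - 4P = 5P - 433 → 1911 = 9P, so P = 637/3 ≈ 212.3333 and Q = 1886/3 ≈ 628.6667.
ΔQ = 628.6667 − 554 = +74.67.

+74.67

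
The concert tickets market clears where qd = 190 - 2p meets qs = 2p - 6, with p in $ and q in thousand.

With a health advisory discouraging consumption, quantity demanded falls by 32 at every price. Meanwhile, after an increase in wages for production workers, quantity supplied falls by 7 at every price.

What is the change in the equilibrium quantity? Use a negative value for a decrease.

-19.5

Before the shock: 190 - 2p = 2p - 6 ⇒ 196 = 4p ⇒ p = 49, q = 92.
The shock moves the curves to qd = 158 - 2p and qs = 2p - 13.
Clearing the new market: 158 - 2p = 2p - 13, so p = 42.75 and q = 72.5.
Δq = 72.5 − 92 = -19.5.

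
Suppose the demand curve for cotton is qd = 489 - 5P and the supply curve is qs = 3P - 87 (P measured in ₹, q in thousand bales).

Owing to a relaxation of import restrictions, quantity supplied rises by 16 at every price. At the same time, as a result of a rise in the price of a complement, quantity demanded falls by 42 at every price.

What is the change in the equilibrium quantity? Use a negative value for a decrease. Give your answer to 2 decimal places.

-5.75

Initially, 489 - 5P = 3P - 87, so 576 = 8P and P = 72, q = 129.
The new curves are qd = 447 - 5P (demand) and qs = 3P - 71 (supply).
New equilibrium: 447 - 5P = 3P - 71 ⇒ 518 = 8P ⇒ P = 64.75, q = 123.25.
Δq = 123.25 − 129 = -5.75.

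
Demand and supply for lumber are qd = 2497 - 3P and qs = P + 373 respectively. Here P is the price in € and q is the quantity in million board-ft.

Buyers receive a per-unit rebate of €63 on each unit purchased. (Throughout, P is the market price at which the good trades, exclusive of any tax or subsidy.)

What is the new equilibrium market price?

Solve the original market: 2497 - 3P = P + 373, hence P = 531 and q = 904.
Since buyers' out-of-pocket price is the market price minus the rebate, the effective demand curve becomes qd = 2686 - 3P.
Equate the new curves: 2686 - 3P = P + 373, giving 2313 = 4P, P = 578.25, q = 951.25.

578.25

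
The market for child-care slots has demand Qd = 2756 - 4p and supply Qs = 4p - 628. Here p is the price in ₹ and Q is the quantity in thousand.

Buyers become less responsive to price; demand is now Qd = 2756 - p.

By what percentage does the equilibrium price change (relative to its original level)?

Initially, 2756 - 4p = 4p - 628, so 3384 = 8p and p = 423, Q = 1064.
The shock moves the curves to Qd = 2756 - p and Qs = 4p - 628.
Clearing the new market: 2756 - p = 4p - 628, so p = 676.8 and Q = 2079.2.
%Δp = (676.8 − 423) / 423 × 100 = +60%.

+60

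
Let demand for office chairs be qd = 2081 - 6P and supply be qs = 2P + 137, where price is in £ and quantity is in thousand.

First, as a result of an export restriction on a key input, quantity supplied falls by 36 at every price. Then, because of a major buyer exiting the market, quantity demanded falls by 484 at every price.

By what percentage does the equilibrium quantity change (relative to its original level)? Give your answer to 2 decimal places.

-23.76

Original equilibrium: 2081 - 6P = 2P + 137 gives 1944 = 8P, so P = 243 and q = 623.
With the change applied: demand qd = 1597 - 6P, supply qs = 2P + 101.
Equate the new curves: 1597 - 6P = 2P + 101, giving 1496 = 8P, P = 187, q = 475.
%Δq = (475 − 623) / 623 × 100 = -23.76%.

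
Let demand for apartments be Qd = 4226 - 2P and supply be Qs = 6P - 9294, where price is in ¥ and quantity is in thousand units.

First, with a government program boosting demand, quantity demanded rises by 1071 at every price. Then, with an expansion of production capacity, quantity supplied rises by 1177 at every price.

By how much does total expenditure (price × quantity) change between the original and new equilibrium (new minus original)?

+1829023.625

Initially, 4226 - 2P = 6P - 9294, so 13520 = 8P and P = 1690, Q = 846.
The new curves are Qd = 5297 - 2P (demand) and Qs = 6P - 8117 (supply).
Clearing the new market: 5297 - 2P = 6P - 8117, so P = 1676.75 and Q = 1943.5.
Expenditure moves from 1690×846 = 1429740 to 1676.75×1943.5 = 3258763.625; change = +1829023.625.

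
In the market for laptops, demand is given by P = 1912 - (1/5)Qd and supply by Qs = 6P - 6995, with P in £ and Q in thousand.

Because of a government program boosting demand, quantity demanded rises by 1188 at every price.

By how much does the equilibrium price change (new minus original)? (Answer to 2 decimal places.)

+108.00

Solve the original market: 9560 - 5P = 6P - 6995, hence P = 1505 and Q = 2035.
With the change applied: demand Qd = 10748 - 5P, supply Qs = 6P - 6995.
Setting them equal: 10748 - 5P = 6P - 6995 → 17743 = 11P, so P = 1613 and Q = 2683.
ΔP = 1613 − 1505 = +108.00.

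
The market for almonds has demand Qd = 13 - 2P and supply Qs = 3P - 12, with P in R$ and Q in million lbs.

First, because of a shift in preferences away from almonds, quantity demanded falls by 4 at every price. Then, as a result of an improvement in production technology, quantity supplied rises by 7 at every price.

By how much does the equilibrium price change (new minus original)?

Original equilibrium: 13 - 2P = 3P - 12 gives 25 = 5P, so P = 5 and Q = 3.
After the shift, demand is Qd = 9 - 2P and supply is Qs = 3P - 5.
Setting them equal: 9 - 2P = 3P - 5 → 14 = 5P, so P = 2.8 and Q = 3.4.
ΔP = 2.8 − 5 = -2.2.

-2.2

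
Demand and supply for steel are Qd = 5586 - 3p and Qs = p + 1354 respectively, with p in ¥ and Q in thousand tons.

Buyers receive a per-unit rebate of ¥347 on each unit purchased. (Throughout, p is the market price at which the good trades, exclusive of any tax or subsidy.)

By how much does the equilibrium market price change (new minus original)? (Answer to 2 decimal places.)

Solve the original market: 5586 - 3p = p + 1354, hence p = 1058 and Q = 2412.
Since buyers' out-of-pocket price is the market price minus the rebate, the effective demand curve becomes Qd = 6627 - 3p.
Equate the new curves: 6627 - 3p = p + 1354, giving 5273 = 4p, p = 1318.25, Q = 2672.25.
Δp = 1318.25 − 1058 = +260.25.

+260.25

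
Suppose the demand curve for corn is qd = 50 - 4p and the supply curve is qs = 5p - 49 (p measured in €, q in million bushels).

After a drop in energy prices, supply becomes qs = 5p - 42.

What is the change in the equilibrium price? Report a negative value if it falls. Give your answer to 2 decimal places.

-0.78

Before the shock: 50 - 4p = 5p - 49 ⇒ 99 = 9p ⇒ p = 11, q = 6.
The shock moves the curves to qd = 50 - 4p and qs = 5p - 42.
Clearing the new market: 50 - 4p = 5p - 42, so p = 92/9 ≈ 10.2222 and q = 82/9 ≈ 9.1111.
Δp = 10.2222 − 11 = -0.78.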